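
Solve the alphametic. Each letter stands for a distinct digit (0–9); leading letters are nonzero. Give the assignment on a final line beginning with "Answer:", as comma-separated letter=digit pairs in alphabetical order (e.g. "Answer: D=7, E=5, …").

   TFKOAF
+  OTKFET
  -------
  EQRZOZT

Step 1. [col 1: F + T ≡ T (mod 10)] in column 1 we have F+T≡T with carry-in 0; given nothing yet and all letters distinct, none taken yet, that pins F to 0, so F=0.
Step 2. [E] the sum has 7 digits but both addends have 6; that extra leading digit E is the final carry, namely 1 ⇒ E=1.
Step 3. [col 1: F + T ≡ T (mod 10)] several values work for T in column 1 (F + T ≡ T (mod 10), carry-in 0); try T=3, so T=3.
Step 4. [col 2: A + E ≡ Z (mod 10)] A=5 is one option consistent with column 2 (A + E ≡ Z (mod 10), carry-in 0) — take it ⇒ A=5.
Step 5. [col 2: A + E ≡ Z (mod 10)] from column 2 (A=5, E=1, carry-in 0, digits 0,1,3,5 already taken and all letters distinct): Z must equal 6, so Z=6.
Step 6. [col 3: O + F ≡ O (mod 10)] O=9 is one option consistent with column 3 (O + F ≡ O (mod 10), carry-in 0) — take it. So O=9.
Step 7. [col 4: K + K ≡ Z (mod 10)] column 4: given Z=6, carry-in 0, and digits 0,1,3,5,6,9 already taken and all letters distinct, K+K≡Z (mod 10) forces K=8, so K=8.
Step 8. [col 5: F + T ≡ R (mod 10)] in column 5 we have F+T≡R with carry-in 1; given F=0, T=3 and digits 0,1,3,5,6,8,9 already taken and all letters distinct, that pins R to 4 ⇒ R=4.
Step 9. [col 6: T + O ≡ Q (mod 10)] in column 6 we have T+O≡Q with carry-in 0; given T=3, O=9 and digits 0,1,3,4,5,6,8,9 already taken and all letters distinct, that pins Q to 2 ⇒ Q=2.

Answer: A=5, E=1, F=0, K=8, O=9, Q=2, R=4, T=3, Z=6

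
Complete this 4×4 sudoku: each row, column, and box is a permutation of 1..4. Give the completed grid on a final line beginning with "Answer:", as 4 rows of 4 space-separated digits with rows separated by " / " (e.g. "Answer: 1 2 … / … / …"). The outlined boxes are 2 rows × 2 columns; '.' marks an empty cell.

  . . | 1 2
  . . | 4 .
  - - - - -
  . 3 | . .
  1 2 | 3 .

Step 1. [r3c1∈{4}] r3c1 has the single candidate 4. So r3c1=4.
Step 2. [r2c4∈{3}] only 3 remains possible at r2c4 ⇒ r2c4=3.
Step 3. [r4c4∈{4}] r4c4 has the single candidate 4 ⇒ r4c4=4.
Step 4. [r2c1∈{2}] nothing but 2 survives at r2c1. So r2c1=2.
Step 5. [r1c1∈{3}] r1c1's peers cover all but 3 ⇒ r1c1=3.
Step 6. [r1c2∈{4}] only 4 remains possible at r1c2. So r1c2=4.
Step 7. [r2c2∈{1}] r2c2 is down to just 1, so r2c2=1.
Step 8. [r3c4∈{1}] nothing but 1 survives at r3c4. So r3c4=1.
Step 9. [r3c3∈{2}] r3c3 has the single candidate 2, so r3c3=2.

Answer: 3 4 1 2 / 2 1 4 3 / 4 3 2 1 / 1 2 3 4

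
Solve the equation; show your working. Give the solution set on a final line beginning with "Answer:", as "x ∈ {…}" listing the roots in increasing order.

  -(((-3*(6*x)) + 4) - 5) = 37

Step 1. [-(((-3*(6*x)) + 4) - 5) = 37] LHS negated; negate both sides, so neg: ((-3*(6*x)) + 4) - 5 = -37.
Step 2. [((-3*(6*x)) + 4) - 5 = -37] peel the -5: add 5 from each side, so sub: (-3*(6*x)) + 4 = -32.
Step 3. [(-3*(6*x)) + 4 = -32] the outer +4 inverts by subtracting 4. So sub: -3*(6*x) = -36.
Step 4. [-3*(6*x) = -36] divide by the outer -3. So div: 6*x = 12.
Step 5. [6*x = 12] leading coefficient 6: divide by 6. So div: x = 2.

Answer: x ∈ {2}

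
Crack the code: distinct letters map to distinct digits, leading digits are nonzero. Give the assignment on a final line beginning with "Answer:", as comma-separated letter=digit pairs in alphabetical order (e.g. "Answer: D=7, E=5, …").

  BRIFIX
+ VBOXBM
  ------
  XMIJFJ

Step 1. [col 1: X + M ≡ J (mod 10)] column 1 (X + M ≡ J (mod 10), carry-in 0) doesn't pin X yet; pick X=8 and continue. So X=8.
Step 2. [col 1: X + M ≡ J (mod 10)] column 1 (X + M ≡ J (mod 10), carry-in 0) doesn't pin M yet; pick M=2 and continue ⇒ M=2.
Step 3. [col 1: X + M ≡ J (mod 10)] in column 1 we have X+M≡J with carry-in 0; given X=8, M=2 and digits 2,8 already taken and all letters distinct, that pins J to 0. So J=0.
Step 4. [col 2: I + B ≡ F (mod 10)] several values work for B in column 2 (I + B ≡ F (mod 10), carry-in 1); try B=4, so B=4.
Step 5. [col 2: I + B ≡ F (mod 10)] F=1 is one option consistent with column 2 (I + B ≡ F (mod 10), carry-in 1) — take it ⇒ F=1.
Step 6. [col 2: I + B ≡ F (mod 10)] in column 2 we have I+B≡F with carry-in 1; given B=4, F=1 and digits 0,1,2,4,8 already taken and all letters distinct, that pins I to 6, so I=6.
Step 7. [col 4: I + O ≡ I (mod 10)] column 4: given I=6, carry-in 1, and digits 0,1,2,4,6,8 already taken and all letters distinct, I+O≡I (mod 10) forces O=9 ⇒ O=9.
Step 8. [col 5: R + B ≡ M (mod 10)] column 5: given B=4, M=2, carry-in 1, and digits 0,1,2,4,6,8,9 already taken and all letters distinct, R+B≡M (mod 10) forces R=7, so R=7.
Step 9. [col 6: B + V ≡ X (mod 10)] column 6 reads B+V+carry(1)=X with B=4, X=8; with digits 0,1,2,4,6,7,8,9 already taken and all letters distinct, the only value for V is 3 ⇒ V=3.

Answer: B=4, F=1, I=6, J=0, M=2, O=9, R=7, V=3, X=8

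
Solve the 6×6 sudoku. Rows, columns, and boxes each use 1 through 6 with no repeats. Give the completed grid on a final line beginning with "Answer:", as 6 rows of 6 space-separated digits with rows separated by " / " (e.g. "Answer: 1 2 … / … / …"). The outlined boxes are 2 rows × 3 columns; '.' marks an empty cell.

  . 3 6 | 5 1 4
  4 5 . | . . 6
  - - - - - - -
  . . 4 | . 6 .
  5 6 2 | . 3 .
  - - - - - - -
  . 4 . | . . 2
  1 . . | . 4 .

Step 1. [r5c4∈{1,3,6}] across row 5, 1 lands solely at r5c4 ⇒ r5c4=1.
Step 2. [r6c6∈{3,5}] 3 has one home in col 6: r6c6 ⇒ r6c6=3.
Step 3. [r5c3∈{3,5}] across col 3, 3 lands solely at r5c3, so r5c3=3.
Step 4. [r4c6∈{1}] only 1 remains possible at r4c6 ⇒ r4c6=1.
Step 5. [r2c5∈{2}] only 2 remains possible at r2c5, so r2c5=2.
Step 6. [r2c4∈{3}] r2c4 has the single candidate 3, so r2c4=3.
Step 7. [r3c4∈{2}] only 2 remains possible at r3c4. So r3c4=2.
Step 8. [r4c4∈{4}] only 4 remains possible at r4c4 ⇒ r4c4=4.
Step 9. [r3c6∈{5}] only 5 remains possible at r3c6, so r3c6=5.
Step 10. [r1c1∈{2}] r1c1 is down to just 2 ⇒ r1c1=2.
Step 11. [r6c4∈{6}] r6c4 has the single candidate 6 ⇒ r6c4=6.
Step 12. [r5c5∈{5}] nothing but 5 survives at r5c5, so r5c5=5.
Step 13. [r5c1∈{6}] r5c1 has the single candidate 6, so r5c1=6.
Step 14. [r6c2∈{2}] r6c2 is down to just 2 ⇒ r6c2=2.
Step 15. [r3c1∈{3}] nothing but 3 survives at r3c1. So r3c1=3.
Step 16. [r2c3∈{1}] nothing but 1 survives at r2c3 ⇒ r2c3=1.
Step 17. [r6c3∈{5}] only 5 remains possible at r6c3. So r6c3=5.
Step 18. [r3c2∈{1}] nothing but 1 survives at r3c2. So r3c2=1.

Answer: 2 3 6 5 1 4 / 4 5 1 3 2 6 / 3 1 4 2 6 5 / 5 6 2 4 3 1 / 6 4 3 1 5 2 / 1 2 5 6 4 3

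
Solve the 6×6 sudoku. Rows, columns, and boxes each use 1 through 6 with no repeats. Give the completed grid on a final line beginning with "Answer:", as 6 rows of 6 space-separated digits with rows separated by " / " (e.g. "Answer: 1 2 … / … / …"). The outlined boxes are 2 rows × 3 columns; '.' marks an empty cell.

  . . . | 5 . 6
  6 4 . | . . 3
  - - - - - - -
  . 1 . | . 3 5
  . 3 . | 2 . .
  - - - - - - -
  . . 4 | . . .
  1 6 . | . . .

Step 1. [r1c2∈{2}] nothing but 2 survives at r1c2, so r1c2=2.
Step 2. [r2c4∈{1}] r2c4's peers cover all but 1 ⇒ r2c4=1.
Step 3. [r5c2∈{5}] r5c2 is down to just 5, so r5c2=5.
Step 4. [r6c5∈{2,4,5}] across row 6, 5 lands solely at r6c5. So r6c5=5.
Step 5. [r4c1∈{4,5}] 5 has one home in col 1: r4c1. So r4c1=5.
Step 6. [r3c1∈{2,4}] col 1 places 4 nowhere but r3c1 ⇒ r3c1=4.
Step 7. [r5c1∈{2,3}] in col 1, 2 fits only at r5c1, so r5c1=2.
Step 8. [r3c4∈{6}] r3c4's peers cover all but 6 ⇒ r3c4=6.
Step 9. [r6c3∈{3}] only 3 remains possible at r6c3, so r6c3=3.
Step 10. [r5c6∈{1}] r5c6 has the single candidate 1 ⇒ r5c6=1.
Step 11. [r4c6∈{4}] only 4 remains possible at r4c6, so r4c6=4.
Step 12. [r4c3∈{6}] r4c3 is down to just 6. So r4c3=6.
Step 13. [r2c5∈{2}] r2c5 is down to just 2 ⇒ r2c5=2.
Step 14. [r3c3∈{2}] r3c3 has the single candidate 2, so r3c3=2.
Step 15. [r2c3∈{5}] nothing but 5 survives at r2c3, so r2c3=5.
Step 16. [r1c1∈{3}] r1c1 has the single candidate 3. So r1c1=3.
Step 17. [r5c5∈{6}] r5c5 has the single candidate 6 ⇒ r5c5=6.
Step 18. [r6c4∈{4}] r6c4 is down to just 4. So r6c4=4.
Step 19. [r6c6∈{2}] only 2 remains possible at r6c6. So r6c6=2.
Step 20. [r5c4∈{3}] r5c4 has the single candidate 3, so r5c4=3.
Step 21. [r1c5∈{4}] r1c5 is down to just 4 ⇒ r1c5=4.
Step 22. [r4c5∈{1}] nothing but 1 survives at r4c5. So r4c5=1.
Step 23. [r1c3∈{1}] only 1 remains possible at r1c3 ⇒ r1c3=1.

Answer: 3 2 1 5 4 6 / 6 4 5 1 2 3 / 4 1 2 6 3 5 / 5 3 6 2 1 4 / 2 5 4 3 6 1 / 1 6 3 4 5 2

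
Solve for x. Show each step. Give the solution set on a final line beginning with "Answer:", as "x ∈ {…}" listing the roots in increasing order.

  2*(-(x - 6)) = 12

Step 1. [2*(-(x - 6)) = 12] 2 out front; divide by 2. So div: -(x - 6) = 6.
Step 2. [-(x - 6) = 6] LHS negated; negate both sides. So neg: x - 6 = -6.
Step 3. [x - 6 = -6] peel the -6: add 6 from each side ⇒ sub: x = 0.

Answer: x ∈ {0}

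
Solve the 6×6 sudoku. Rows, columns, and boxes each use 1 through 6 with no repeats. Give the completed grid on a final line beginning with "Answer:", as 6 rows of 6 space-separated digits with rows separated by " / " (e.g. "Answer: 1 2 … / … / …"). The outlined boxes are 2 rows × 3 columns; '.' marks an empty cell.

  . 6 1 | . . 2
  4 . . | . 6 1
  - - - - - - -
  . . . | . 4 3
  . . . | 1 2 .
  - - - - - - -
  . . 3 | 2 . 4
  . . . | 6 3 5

Step 1. [r3c4∈{5}] only 5 remains possible at r3c4 ⇒ r3c4=5.
Step 2. [r5c1∈{1,5,6}] row 5 places 6 nowhere but r5c1, so r5c1=6.
Step 3. [r5c2∈{1,5}] in row 5, 5 fits only at r5c2, so r5c2=5.
Step 4. [r2c3∈{2,5}] r2c3 is the only open cell in row 2 admitting 5 ⇒ r2c3=5.
Step 5. [r2c2∈{2,3}] 2 has one home in row 2: r2c2 ⇒ r2c2=2.
Step 6. [r4c2∈{3,4}] col 2 places 3 nowhere but r4c2 ⇒ r4c2=3.
Step 7. [r6c2∈{1,4}] r6c2 is the only open cell in col 2 admitting 4, so r6c2=4.
Step 8. [r3c3∈{2,6}] r3c3 is the only open cell in row 3 admitting 6, so r3c3=6.
Step 9. [r3c1∈{1,2}] across row 3, 2 lands solely at r3c1 ⇒ r3c1=2.
Step 10. [r1c1∈{3}] r1c1 has the single candidate 3 ⇒ r1c1=3.
Step 11. [r3c2∈{1}] only 1 remains possible at r3c2. So r3c2=1.
Step 12. [r6c3∈{2}] r6c3 is down to just 2, so r6c3=2.
Step 13. [r4c6∈{6}] r4c6's peers cover all but 6 ⇒ r4c6=6.
Step 14. [r4c3∈{4}] r4c3 has the single candidate 4, so r4c3=4.
Step 15. [r6c1∈{1}] r6c1 has the single candidate 1 ⇒ r6c1=1.
Step 16. [r5c5∈{1}] r5c5 has the single candidate 1 ⇒ r5c5=1.
Step 17. [r2c4∈{3}] r2c4 is down to just 3. So r2c4=3.
Step 18. [r1c4∈{4}] r1c4 has the single candidate 4 ⇒ r1c4=4.
Step 19. [r1c5∈{5}] r1c5's peers cover all but 5. So r1c5=5.
Step 20. [r4c1∈{5}] r4c1 is down to just 5. So r4c1=5.

Answer: 3 6 1 4 5 2 / 4 2 5 3 6 1 / 2 1 6 5 4 3 / 5 3 4 1 2 6 / 6 5 3 2 1 4 / 1 4 2 6 3 5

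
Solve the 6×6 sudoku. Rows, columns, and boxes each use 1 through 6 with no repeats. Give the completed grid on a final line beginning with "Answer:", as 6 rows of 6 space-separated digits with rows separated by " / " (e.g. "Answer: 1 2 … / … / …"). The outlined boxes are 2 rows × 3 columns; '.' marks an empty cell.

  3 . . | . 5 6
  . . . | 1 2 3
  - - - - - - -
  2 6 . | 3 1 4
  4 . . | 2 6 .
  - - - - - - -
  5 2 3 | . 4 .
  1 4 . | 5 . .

Step 1. [r2c3∈{4,5,6}] 4 has one home in row 2: r2c3 ⇒ r2c3=4.
Step 2. [r1c2∈{1}] r1c2's peers cover all but 1. So r1c2=1.
Step 3. [r3c3∈{5}] r3c3's peers cover all but 5 ⇒ r3c3=5.
Step 4. [r4c2∈{3}] nothing but 3 survives at r4c2. So r4c2=3.
Step 5. [r5c4∈{6}] only 6 remains possible at r5c4, so r5c4=6.
Step 6. [r4c6∈{5}] nothing but 5 survives at r4c6. So r4c6=5.
Step 7. [r4c3∈{1}] r4c3's peers cover all but 1. So r4c3=1.
Step 8. [r6c3∈{6}] nothing but 6 survives at r6c3. So r6c3=6.
Step 9. [r6c5∈{3}] nothing but 3 survives at r6c5 ⇒ r6c5=3.
Step 10. [r5c6∈{1}] r5c6 is down to just 1, so r5c6=1.
Step 11. [r2c2∈{5}] r2c2 has the single candidate 5 ⇒ r2c2=5.
Step 12. [r1c3∈{2}] only 2 remains possible at r1c3 ⇒ r1c3=2.
Step 13. [r2c1∈{6}] r2c1 is down to just 6. So r2c1=6.
Step 14. [r1c4∈{4}] r1c4 is down to just 4, so r1c4=4.
Step 15. [r6c6∈{2}] r6c6 is down to just 2, so r6c6=2.

Answer: 3 1 2 4 5 6 / 6 5 4 1 2 3 / 2 6 5 3 1 4 / 4 3 1 2 6 5 / 5 2 3 6 4 1 / 1 4 6 5 3 2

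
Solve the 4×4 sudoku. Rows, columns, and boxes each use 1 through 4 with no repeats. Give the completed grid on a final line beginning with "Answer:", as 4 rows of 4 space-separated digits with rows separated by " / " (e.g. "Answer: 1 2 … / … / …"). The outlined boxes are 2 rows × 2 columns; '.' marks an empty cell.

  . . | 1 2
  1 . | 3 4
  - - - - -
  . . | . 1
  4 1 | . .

Step 1. [r3c1∈{2,3}] col 1 places 2 nowhere but r3c1, so r3c1=2.
Step 2. [r1c2∈{3,4}] 4 has one home in row 1: r1c2 ⇒ r1c2=4.
Step 3. [r4c4∈{3}] r4c4 has the single candidate 3 ⇒ r4c4=3.
Step 4. [r2c2∈{2}] nothing but 2 survives at r2c2 ⇒ r2c2=2.
Step 5. [r1c1∈{3}] only 3 remains possible at r1c1 ⇒ r1c1=3.
Step 6. [r3c3∈{4}] r3c3's peers cover all but 4. So r3c3=4.
Step 7. [r4c3∈{2}] nothing but 2 survives at r4c3, so r4c3=2.
Step 8. [r3c2∈{3}] r3c2 has the single candidate 3 ⇒ r3c2=3.

Answer: 3 4 1 2 / 1 2 3 4 / 2 3 4 1 / 4 1 2 3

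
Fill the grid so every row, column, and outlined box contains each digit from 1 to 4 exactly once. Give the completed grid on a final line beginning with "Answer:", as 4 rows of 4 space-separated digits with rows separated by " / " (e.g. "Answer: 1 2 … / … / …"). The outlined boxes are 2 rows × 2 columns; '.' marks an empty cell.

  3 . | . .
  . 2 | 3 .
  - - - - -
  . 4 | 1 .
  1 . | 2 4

Step 1. [r1c4∈{1,2}] 2 has one home in row 1: r1c4. So r1c4=2.
Step 2. [r1c3∈{4}] r1c3 has the single candidate 4, so r1c3=4.
Step 3. [r3c4∈{3}] r3c4's peers cover all but 3, so r3c4=3.
Step 4. [r2c4∈{1}] nothing but 1 survives at r2c4 ⇒ r2c4=1.
Step 5. [r4c2∈{3}] only 3 remains possible at r4c2. So r4c2=3.
Step 6. [r2c1∈{4}] nothing but 4 survives at r2c1, so r2c1=4.
Step 7. [r3c1∈{2}] r3c1's peers cover all but 2, so r3c1=2.
Step 8. [r1c2∈{1}] nothing but 1 survives at r1c2. So r1c2=1.

Answer: 3 1 4 2 / 4 2 3 1 / 2 4 1 3 / 1 3 2 4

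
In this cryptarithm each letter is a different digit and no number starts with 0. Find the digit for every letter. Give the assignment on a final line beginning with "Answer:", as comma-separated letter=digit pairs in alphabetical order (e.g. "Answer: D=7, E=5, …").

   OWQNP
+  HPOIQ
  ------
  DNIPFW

Step 1. [col 1: P + Q ≡ W (mod 10)] column 1 (P + Q ≡ W (mod 10), carry-in 0) doesn't pin P yet; pick P=9 and continue. So P=9.
Step 2. [col 1: P + Q ≡ W (mod 10)] Q=6 is one option consistent with column 1 (P + Q ≡ W (mod 10), carry-in 0) — take it ⇒ Q=6.
Step 3. [D] D is the leading digit of a 6-digit sum of two 5-digit numbers; the final carry is exactly 1. So D=1.
Step 4. [col 1: P + Q ≡ W (mod 10)] column 1: given P=9, Q=6, carry-in 0, and digits 1,6,9 already taken and all letters distinct, P+Q≡W (mod 10) forces W=5, so W=5.
Step 5. [col 2: N + I ≡ F (mod 10)] several values work for N in column 2 (N + I ≡ F (mod 10), carry-in 1); try N=2, so N=2.
Step 6. [col 2: N + I ≡ F (mod 10)] several values work for I in column 2 (N + I ≡ F (mod 10), carry-in 1); try I=4 ⇒ I=4.
Step 7. [col 2: N + I ≡ F (mod 10)] column 2 reads N+I+carry(1)=F with N=2, I=4; with digits 1,2,4,5,6,9 already taken and all letters distinct, the only value for F is 7. So F=7.
Step 8. [col 3: Q + O ≡ P (mod 10)] in column 3 we have Q+O≡P with carry-in 0; given Q=6, P=9 and digits 1,2,4,5,6,7,9 already taken and all letters distinct, that pins O to 3 ⇒ O=3.
Step 9. [col 5: O + H ≡ N (mod 10)] column 5: given O=3, N=2, carry-in 1, and digits 1,2,3,4,5,6,7,9 already taken and all letters distinct, O+H≡N (mod 10) forces H=8 ⇒ H=8.

Answer: D=1, F=7, H=8, I=4, N=2, O=3, P=9, Q=6, W=5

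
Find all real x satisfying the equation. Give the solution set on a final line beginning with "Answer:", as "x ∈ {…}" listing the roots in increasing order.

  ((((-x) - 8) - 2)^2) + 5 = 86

Step 1. [((((-x) - 8) - 2)^2) + 5 = 86] the outer +5 inverts by subtracting 5 ⇒ sub: (((-x) - 8) - 2)^2 = 81.
Step 2. [(((-x) - 8) - 2)^2 = 81] √ both sides: 81 ≥ 0 gives two branches, so sqrt: ((-x) - 8) - 2 = 9 or -9.
Step 3. [((-x) - 8) - 2 = 9 or -9] the outer -2 inverts by adding 2 ⇒ sub: (-x) - 8 = 11 or -7.
Step 4. [(-x) - 8 = 11 or -7] add 8: x sits inside (… - 8). So sub: -x = 19 or 1.
Step 5. [-x = 19 or 1] leading − — multiply by −1, so neg: x = -19 or -1.

Answer: x ∈ {-19, -1}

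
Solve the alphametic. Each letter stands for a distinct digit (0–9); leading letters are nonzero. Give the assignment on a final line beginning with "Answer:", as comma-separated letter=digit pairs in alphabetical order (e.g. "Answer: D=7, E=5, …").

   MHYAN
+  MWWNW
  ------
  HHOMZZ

Step 1. [H] H is the leading digit of a 6-digit sum of two 5-digit numbers; the final carry is exactly 1 ⇒ H=1.
Step 2. [col 1: N + W ≡ Z (mod 10)] several values work for N in column 1 (N + W ≡ Z (mod 10), carry-in 0); try N=4 ⇒ N=4.
Step 3. [col 1: N + W ≡ Z (mod 10)] several values work for Z in column 1 (N + W ≡ Z (mod 10), carry-in 0); try Z=2 ⇒ Z=2.
Step 4. [col 1: N + W ≡ Z (mod 10)] in column 1 we have N+W≡Z with carry-in 0; given N=4, Z=2 and digits 1,2,4 already taken and all letters distinct, that pins W to 8 ⇒ W=8.
Step 5. [col 2: A + N ≡ Z (mod 10)] column 2: given N=4, Z=2, carry-in 1, and digits 1,2,4,8 already taken and all letters distinct, A+N≡Z (mod 10) forces A=7. So A=7.
Step 6. [col 3: Y + W ≡ M (mod 10)] Y=6 is one option consistent with column 3 (Y + W ≡ M (mod 10), carry-in 1) — take it, so Y=6.
Step 7. [col 3: Y + W ≡ M (mod 10)] from column 3 (Y=6, W=8, carry-in 1, digits 1,2,4,6,7,8 already taken and all letters distinct): M must equal 5 ⇒ M=5.
Step 8. [col 4: H + W ≡ O (mod 10)] from column 4 (H=1, W=8, carry-in 1, digits 1,2,4,5,6,7,8 already taken and all letters distinct): O must equal 0 ⇒ O=0.

Answer: A=7, H=1, M=5, N=4, O=0, W=8, Y=6, Z=2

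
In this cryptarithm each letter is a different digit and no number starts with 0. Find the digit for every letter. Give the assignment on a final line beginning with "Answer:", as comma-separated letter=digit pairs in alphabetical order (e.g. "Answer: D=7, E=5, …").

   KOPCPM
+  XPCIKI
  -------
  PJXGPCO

Step 1. [col 1: M + I ≡ O (mod 10)] M=2 is one option consistent with column 1 (M + I ≡ O (mod 10), carry-in 0) — take it. So M=2.
Step 2. [col 1: M + I ≡ O (mod 10)] no forcing yet in column 1 (carry-in 0); O=8 is free and consistent — try it, so O=8.
Step 3. [P] adding two 6-digit numbers gives at most 6+1 digits, and here it does — P is that final carry and must be 1 ⇒ P=1.
Step 4. [col 1: M + I ≡ O (mod 10)] from column 1 (M=2, O=8, carry-in 0, digits 1,2,8 already taken and all letters distinct): I must equal 6. So I=6.
Step 5. [col 2: P + K ≡ C (mod 10)] several values work for K in column 2 (P + K ≡ C (mod 10), carry-in 0); try K=4. So K=4.
Step 6. [col 2: P + K ≡ C (mod 10)] column 2 reads P+K+carry(0)=C with P=1, K=4; with digits 1,2,4,6,8 already taken and all letters distinct, the only value for C is 5, so C=5.
Step 7. [col 4: P + C ≡ G (mod 10)] column 4: given P=1, C=5, carry-in 1, and digits 1,2,4,5,6,8 already taken and all letters distinct, P+C≡G (mod 10) forces G=7, so G=7.
Step 8. [col 5: O + P ≡ X (mod 10)] in column 5 we have O+P≡X with carry-in 0; given O=8, P=1 and digits 1,2,4,5,6,7,8 already taken and all letters distinct, that pins X to 9 ⇒ X=9.
Step 9. [col 6: K + X ≡ J (mod 10)] in column 6 we have K+X≡J with carry-in 0; given K=4, X=9 and digits 1,2,4,5,6,7,8,9 already taken and all letters distinct, that pins J to 3 ⇒ J=3.

Answer: C=5, G=7, I=6, J=3, K=4, M=2, O=8, P=1, X=9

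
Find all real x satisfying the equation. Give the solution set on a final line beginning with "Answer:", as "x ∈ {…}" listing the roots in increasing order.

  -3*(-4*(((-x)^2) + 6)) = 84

Step 1. [-3*(-4*(((-x)^2) + 6)) = 84] leading coefficient -3: divide by -3, so div: -4*(((-x)^2) + 6) = -28.
Step 2. [-4*(((-x)^2) + 6) = -28] leading coefficient -4: divide by -4 ⇒ div: ((-x)^2) + 6 = 7.
Step 3. [((-x)^2) + 6 = 7] the outer +6 inverts by subtracting 6, so sub: (-x)^2 = 1.
Step 4. [(-x)^2 = 1] LHS squared, RHS 1 ≥ 0: apply √ (±) ⇒ sqrt: -x = 1 or -1.
Step 5. [-x = 1 or -1] flip signs both sides ⇒ neg: x = -1 or 1.

Answer: x ∈ {-1, 1}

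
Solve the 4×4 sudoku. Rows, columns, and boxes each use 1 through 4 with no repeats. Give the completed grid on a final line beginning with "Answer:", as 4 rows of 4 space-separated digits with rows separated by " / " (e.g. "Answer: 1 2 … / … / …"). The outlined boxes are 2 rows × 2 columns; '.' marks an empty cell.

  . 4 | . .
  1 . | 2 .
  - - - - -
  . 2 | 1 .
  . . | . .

Step 1. [r1c3∈{3}] nothing but 3 survives at r1c3 ⇒ r1c3=3.
Step 2. [r4c3∈{4}] only 4 remains possible at r4c3 ⇒ r4c3=4.
Step 3. [r4c1∈{3}] r4c1 is down to just 3, so r4c1=3.
Step 4. [r2c4∈{4}] r2c4 has the single candidate 4 ⇒ r2c4=4.
Step 5. [r1c1∈{2}] r1c1's peers cover all but 2. So r1c1=2.
Step 6. [r1c4∈{1}] only 1 remains possible at r1c4 ⇒ r1c4=1.
Step 7. [r3c4∈{3}] nothing but 3 survives at r3c4, so r3c4=3.
Step 8. [r4c2∈{1}] r4c2 has the single candidate 1 ⇒ r4c2=1.
Step 9. [r2c2∈{3}] r2c2 has the single candidate 3. So r2c2=3.
Step 10. [r3c1∈{4}] only 4 remains possible at r3c1, so r3c1=4.
Step 11. [r4c4∈{2}] r4c4's peers cover all but 2. So r4c4=2.

Answer: 2 4 3 1 / 1 3 2 4 / 4 2 1 3 / 3 1 4 2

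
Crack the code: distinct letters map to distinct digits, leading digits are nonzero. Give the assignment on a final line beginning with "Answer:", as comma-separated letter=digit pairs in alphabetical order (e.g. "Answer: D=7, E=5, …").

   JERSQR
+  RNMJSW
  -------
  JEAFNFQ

Step 1. [col 1: R + W ≡ Q (mod 10)] column 1 (R + W ≡ Q (mod 10), carry-in 0) doesn't pin W yet; pick W=3 and continue ⇒ W=3.
Step 2. [J] the sum has 7 digits but both addends have 6; that extra leading digit J is the final carry, namely 1, so J=1.
Step 3. [col 1: R + W ≡ Q (mod 10)] Q=2 is one option consistent with column 1 (R + W ≡ Q (mod 10), carry-in 0) — take it, so Q=2.
Step 4. [col 1: R + W ≡ Q (mod 10)] column 1: given W=3, Q=2, carry-in 0, and digits 1,2,3 already taken and all letters distinct, R+W≡Q (mod 10) forces R=9. So R=9.
Step 5. [col 2: Q + S ≡ F (mod 10)] several values work for S in column 2 (Q + S ≡ F (mod 10), carry-in 1); try S=4, so S=4.
Step 6. [col 2: Q + S ≡ F (mod 10)] in column 2 we have Q+S≡F with carry-in 1; given Q=2, S=4 and digits 1,2,3,4,9 already taken and all letters distinct, that pins F to 7. So F=7.
Step 7. [col 3: S + J ≡ N (mod 10)] from column 3 (S=4, J=1, carry-in 0, digits 1,2,3,4,7,9 already taken and all letters distinct): N must equal 5. So N=5.
Step 8. [col 4: R + M ≡ F (mod 10)] from column 4 (R=9, F=7, carry-in 0, digits 1,2,3,4,5,7,9 already taken and all letters distinct): M must equal 8. So M=8.
Step 9. [col 5: E + N ≡ A (mod 10)] in column 5 we have E+N≡A with carry-in 1; given N=5 and digits 1,2,3,4,5,7,8,9 already taken and all letters distinct, that pins E to 0. So E=0.
Step 10. [col 5: E + N ≡ A (mod 10)] from column 5 (E=0, N=5, carry-in 1, digits 0,1,2,3,4,5,7,8,9 already taken and all letters distinct): A must equal 6. So A=6.

Answer: A=6, E=0, F=7, J=1, M=8, N=5, Q=2, R=9, S=4, W=3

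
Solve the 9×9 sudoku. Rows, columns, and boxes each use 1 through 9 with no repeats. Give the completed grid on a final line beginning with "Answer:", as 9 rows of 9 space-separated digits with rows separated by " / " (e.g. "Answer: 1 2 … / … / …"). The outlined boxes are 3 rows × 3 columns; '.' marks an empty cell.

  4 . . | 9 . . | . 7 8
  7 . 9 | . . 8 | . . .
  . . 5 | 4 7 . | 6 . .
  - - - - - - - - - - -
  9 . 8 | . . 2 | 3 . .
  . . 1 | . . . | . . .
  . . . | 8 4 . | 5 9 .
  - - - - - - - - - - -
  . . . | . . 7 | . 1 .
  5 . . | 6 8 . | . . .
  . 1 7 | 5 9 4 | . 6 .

Step 1. [r4c8∈{4}] r4c8 is down to just 4, so r4c8=4.
Step 2. [r5c2∈{2,3,4,5,6,7}] r5c2 is the only open cell in row 5 admitting 4 ⇒ r5c2=4.
Step 3. [r3c1∈{1,2,3,8}] col 1 places 1 nowhere but r3c1, so r3c1=1.
Step 4. [r3c6∈{3}] r3c6's peers cover all but 3, so r3c6=3.
Step 5. [r3c8∈{2}] r3c8 is down to just 2 ⇒ r3c8=2.
Step 6. [r8c8∈{3}] nothing but 3 survives at r8c8, so r8c8=3.
Step 7. [r9c9∈{2}] nothing but 2 survives at r9c9 ⇒ r9c9=2.
Step 8. [r9c1∈{3,8}] across row 9, 3 lands solely at r9c1. So r9c1=3.
Step 9. [r1c7∈{1}] only 1 remains possible at r1c7 ⇒ r1c7=1.
Step 10. [r7c1∈{2,6,8}] r7c1 is the only open cell in col 1 admitting 8 ⇒ r7c1=8.
Step 11. [r4c2∈{5,6,7}] col 2 places 5 nowhere but r4c2. So r4c2=5.
Step 12. [r6c2∈{2,3,6,7}] across col 2, 7 lands solely at r6c2 ⇒ r6c2=7.
Step 13. [r7c9∈{4,5,9}] row 7 places 5 nowhere but r7c9, so r7c9=5.
Step 14. [r2c7∈{4}] r2c7 is down to just 4 ⇒ r2c7=4.
Step 15. [r8c9∈{4,7,9}] across col 9, 4 lands solely at r8c9, so r8c9=4.
Step 16. [r8c3∈{2}] r8c3's peers cover all but 2 ⇒ r8c3=2.
Step 17. [r5c7∈{2,7,8}] r5c7 is the only open cell in col 7 admitting 2, so r5c7=2.
Step 18. [r5c1∈{6}] only 6 remains possible at r5c1 ⇒ r5c1=6.
Step 19. [r8c2∈{9}] r8c2 has the single candidate 9. So r8c2=9.
Step 20. [r7c2∈{6}] nothing but 6 survives at r7c2. So r7c2=6.
Step 21. [r2c5∈{1,2,5,6}] 6 has one home in row 2: r2c5. So r2c5=6.
Step 22. [r4c9∈{1,6,7}] in row 4, 6 fits only at r4c9. So r4c9=6.
Step 23. [r2c4∈{1,2}] in row 2, 1 fits only at r2c4 ⇒ r2c4=1.
Step 24. [r1c5∈{2,5}] box 2 places 2 nowhere but r1c5, so r1c5=2.
Step 25. [r5c5∈{3,5}] col 5 places 5 nowhere but r5c5, so r5c5=5.
Step 26. [r1c2∈{3}] r1c2 is down to just 3, so r1c2=3.
Step 27. [r5c4∈{3,7}] in row 5, 3 fits only at r5c4. So r5c4=3.
Step 28. [r4c5∈{1}] r4c5 has the single candidate 1 ⇒ r4c5=1.
Step 29. [r5c9∈{7}] only 7 remains possible at r5c9, so r5c9=7.
Step 30. [r5c6∈{9}] r5c6 is down to just 9, so r5c6=9.
Step 31. [r6c3∈{3}] r6c3 is down to just 3 ⇒ r6c3=3.
Step 32. [r5c8∈{8}] nothing but 8 survives at r5c8. So r5c8=8.
Step 33. [r8c6∈{1}] r8c6's peers cover all but 1. So r8c6=1.
Step 34. [r9c7∈{8}] r9c7 has the single candidate 8. So r9c7=8.
Step 35. [r7c4∈{2}] r7c4's peers cover all but 2, so r7c4=2.
Step 36. [r6c1∈{2}] r6c1's peers cover all but 2, so r6c1=2.
Step 37. [r6c9∈{1}] nothing but 1 survives at r6c9. So r6c9=1.
Step 38. [r1c3∈{6}] r1c3 is down to just 6 ⇒ r1c3=6.
Step 39. [r4c4∈{7}] r4c4's peers cover all but 7 ⇒ r4c4=7.
Step 40. [r2c2∈{2}] r2c2's peers cover all but 2 ⇒ r2c2=2.
Step 41. [r7c3∈{4}] only 4 remains possible at r7c3. So r7c3=4.
Step 42. [r2c8∈{5}] r2c8 is down to just 5 ⇒ r2c8=5.
Step 43. [r2c9∈{3}] nothing but 3 survives at r2c9. So r2c9=3.
Step 44. [r1c6∈{5}] only 5 remains possible at r1c6. So r1c6=5.
Step 45. [r7c7∈{9}] r7c7's peers cover all but 9, so r7c7=9.
Step 46. [r8c7∈{7}] only 7 remains possible at r8c7, so r8c7=7.
Step 47. [r3c9∈{9}] r3c9 is down to just 9. So r3c9=9.
Step 48. [r7c5∈{3}] r7c5's peers cover all but 3. So r7c5=3.
Step 49. [r6c6∈{6}] r6c6 has the single candidate 6 ⇒ r6c6=6.
Step 50. [r3c2∈{8}] r3c2 is down to just 8 ⇒ r3c2=8.

Answer: 4 3 6 9 2 5 1 7 8 / 7 2 9 1 6 8 4 5 3 / 1 8 5 4 7 3 6 2 9 / 9 5 8 7 1 2 3 4 6 / 6 4 1 3 5 9 2 8 7 / 2 7 3 8 4 6 5 9 1 / 8 6 4 2 3 7 9 1 5 / 5 9 2 6 8 1 7 3 4 / 3 1 7 5 9 4 8 6 2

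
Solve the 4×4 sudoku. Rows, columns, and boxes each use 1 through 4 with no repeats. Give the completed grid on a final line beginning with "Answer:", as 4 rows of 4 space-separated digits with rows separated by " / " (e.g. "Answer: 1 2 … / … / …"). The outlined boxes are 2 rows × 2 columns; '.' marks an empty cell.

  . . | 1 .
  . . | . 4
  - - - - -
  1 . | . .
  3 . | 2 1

Step 1. [r2c3∈{3}] r2c3 is down to just 3 ⇒ r2c3=3.
Step 2. [r3c2∈{2,4}] r3c2 is the only open cell in row 3 admitting 2, so r3c2=2.
Step 3. [r1c1∈{2,4}] col 1 places 4 nowhere but r1c1. So r1c1=4.
Step 4. [r3c4∈{3}] r3c4's peers cover all but 3. So r3c4=3.
Step 5. [r1c2∈{3}] r1c2 is down to just 3. So r1c2=3.
Step 6. [r1c4∈{2}] r1c4 is down to just 2. So r1c4=2.
Step 7. [r4c2∈{4}] r4c2 has the single candidate 4 ⇒ r4c2=4.
Step 8. [r3c3∈{4}] only 4 remains possible at r3c3 ⇒ r3c3=4.
Step 9. [r2c1∈{2}] r2c1's peers cover all but 2. So r2c1=2.
Step 10. [r2c2∈{1}] nothing but 1 survives at r2c2. So r2c2=1.

Answer: 4 3 1 2 / 2 1 3 4 / 1 2 4 3 / 3 4 2 1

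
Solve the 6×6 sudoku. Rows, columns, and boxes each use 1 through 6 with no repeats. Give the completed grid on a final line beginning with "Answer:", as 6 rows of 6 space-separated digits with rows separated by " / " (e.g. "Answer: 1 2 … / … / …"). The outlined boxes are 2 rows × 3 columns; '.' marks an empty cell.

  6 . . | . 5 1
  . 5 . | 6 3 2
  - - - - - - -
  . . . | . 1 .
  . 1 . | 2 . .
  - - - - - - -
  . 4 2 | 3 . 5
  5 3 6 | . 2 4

Step 1. [r4c5∈{4,6}] r4c5 is the only open cell in col 5 admitting 4, so r4c5=4.
Step 2. [r4c1∈{3}] r4c1 has the single candidate 3 ⇒ r4c1=3.
Step 3. [r3c2∈{2,6}] 6 has one home in col 2: r3c2 ⇒ r3c2=6.
Step 4. [r2c3∈{1,4}] across col 3, 1 lands solely at r2c3. So r2c3=1.
Step 5. [r2c1∈{4}] only 4 remains possible at r2c1 ⇒ r2c1=4.
Step 6. [r3c4∈{5}] r3c4 is down to just 5, so r3c4=5.
Step 7. [r1c3∈{3}] only 3 remains possible at r1c3, so r1c3=3.
Step 8. [r1c2∈{2}] r1c2 is down to just 2. So r1c2=2.
Step 9. [r4c6∈{6}] r4c6 has the single candidate 6, so r4c6=6.
Step 10. [r6c4∈{1}] r6c4 has the single candidate 1 ⇒ r6c4=1.
Step 11. [r4c3∈{5}] only 5 remains possible at r4c3 ⇒ r4c3=5.
Step 12. [r5c5∈{6}] r5c5 is down to just 6, so r5c5=6.
Step 13. [r1c4∈{4}] nothing but 4 survives at r1c4. So r1c4=4.
Step 14. [r5c1∈{1}] only 1 remains possible at r5c1, so r5c1=1.
Step 15. [r3c3∈{4}] only 4 remains possible at r3c3, so r3c3=4.
Step 16. [r3c6∈{3}] only 3 remains possible at r3c6 ⇒ r3c6=3.
Step 17. [r3c1∈{2}] r3c1's peers cover all but 2 ⇒ r3c1=2.

Answer: 6 2 3 4 5 1 / 4 5 1 6 3 2 / 2 6 4 5 1 3 / 3 1 5 2 4 6 / 1 4 2 3 6 5 / 5 3 6 1 2 4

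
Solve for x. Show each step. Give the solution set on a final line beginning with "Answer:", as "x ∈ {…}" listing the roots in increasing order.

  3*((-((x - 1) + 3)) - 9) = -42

Step 1. [3*((-((x - 1) + 3)) - 9) = -42] divide by the outer 3. So div: (-((x - 1) + 3)) - 9 = -14.
Step 2. [(-((x - 1) + 3)) - 9 = -14] 9 comes off first (add 9) ⇒ sub: -((x - 1) + 3) = -5.
Step 3. [-((x - 1) + 3) = -5] LHS negated; negate both sides ⇒ neg: (x - 1) + 3 = 5.
Step 4. [(x - 1) + 3 = 5] peel the +3: subtract 3 from each side, so sub: x - 1 = 2.
Step 5. [x - 1 = 2] peel the -1: add 1 from each side, so sub: x = 3.

Answer: x ∈ {3}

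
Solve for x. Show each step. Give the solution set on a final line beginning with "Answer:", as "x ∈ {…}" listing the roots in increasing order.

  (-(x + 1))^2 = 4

Step 1. [(-(x + 1))^2 = 4] LHS squared, RHS 4 ≥ 0: apply √ (±), so sqrt: -(x + 1) = 2 or -2.
Step 2. [-(x + 1) = 2 or -2] flip signs both sides. So neg: x + 1 = -2 or 2.
Step 3. [x + 1 = -2 or 2] +1 is outermost — subtract 1 both sides. So sub: x = -3 or 1.

Answer: x ∈ {-3, 1}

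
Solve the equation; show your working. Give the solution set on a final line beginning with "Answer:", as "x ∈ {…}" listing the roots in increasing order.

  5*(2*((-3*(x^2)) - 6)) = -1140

Step 1. [5*(2*((-3*(x^2)) - 6)) = -1140] 5·(inner) — divide through by 5, so div: 2*((-3*(x^2)) - 6) = -228.
Step 2. [2*((-3*(x^2)) - 6) = -228] divide by the outer 2 ⇒ div: (-3*(x^2)) - 6 = -114.
Step 3. [(-3*(x^2)) - 6 = -114] 6 comes off first (add 6). So sub: -3*(x^2) = -108.
Step 4. [-3*(x^2) = -108] LHS = -3·(…); ÷-3 both sides. So div: x^2 = 36.
Step 5. [x^2 = 36] 36 ≥ 0, LHS is (·)² — take ±√ ⇒ sqrt: x = 6 or -6.

Answer: x ∈ {-6, 6}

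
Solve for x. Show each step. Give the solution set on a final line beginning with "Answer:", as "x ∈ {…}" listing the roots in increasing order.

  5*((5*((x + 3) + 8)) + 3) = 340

Step 1. [5*((5*((x + 3) + 8)) + 3) = 340] leading coefficient 5: divide by 5, so div: (5*((x + 3) + 8)) + 3 = 68.
Step 2. [(5*((x + 3) + 8)) + 3 = 68] +3 is outermost — subtract 3 both sides, so sub: 5*((x + 3) + 8) = 65.
Step 3. [5*((x + 3) + 8) = 65] 5·(inner) — divide through by 5, so div: (x + 3) + 8 = 13.
Step 4. [(x + 3) + 8 = 13] +8 is outermost — subtract 8 both sides, so sub: x + 3 = 5.
Step 5. [x + 3 = 5] +3 is outermost — subtract 3 both sides. So sub: x = 2.

Answer: x ∈ {2}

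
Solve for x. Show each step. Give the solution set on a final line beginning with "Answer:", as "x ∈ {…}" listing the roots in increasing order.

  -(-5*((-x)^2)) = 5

Step 1. [-(-5*((-x)^2)) = 5] leading − — multiply by −1, so neg: -5*((-x)^2) = -5.
Step 2. [-5*((-x)^2) = -5] -5·(inner) — divide through by -5. So div: (-x)^2 = 1.
Step 3. [(-x)^2 = 1] LHS squared, RHS 1 ≥ 0: apply √ (±). So sqrt: -x = 1 or -1.
Step 4. [-x = 1 or -1] flip signs both sides ⇒ neg: x = -1 or 1.

Answer: x ∈ {-1, 1}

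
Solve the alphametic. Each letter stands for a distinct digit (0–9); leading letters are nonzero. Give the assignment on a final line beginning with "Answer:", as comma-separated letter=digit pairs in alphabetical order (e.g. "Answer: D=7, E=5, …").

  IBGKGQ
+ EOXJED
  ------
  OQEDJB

Step 1. [col 1: Q + D ≡ B (mod 10)] column 1 (Q + D ≡ B (mod 10), carry-in 0) doesn't pin B yet; pick B=0 and continue ⇒ B=0.
Step 2. [col 1: Q + D ≡ B (mod 10)] no forcing yet in column 1 (carry-in 0); D=3 is free and consistent — try it, so D=3.
Step 3. [col 1: Q + D ≡ B (mod 10)] from column 1 (D=3, B=0, carry-in 0, digits 0,3 already taken and all letters distinct): Q must equal 7 ⇒ Q=7.
Step 4. [col 2: G + E ≡ J (mod 10)] column 2 (G + E ≡ J (mod 10), carry-in 1) doesn't pin E yet; pick E=1 and continue ⇒ E=1.
Step 5. [col 2: G + E ≡ J (mod 10)] G=2 is one option consistent with column 2 (G + E ≡ J (mod 10), carry-in 1) — take it. So G=2.
Step 6. [col 2: G + E ≡ J (mod 10)] from column 2 (G=2, E=1, carry-in 1, digits 0,1,2,3,7 already taken and all letters distinct): J must equal 4 ⇒ J=4.
Step 7. [col 3: K + J ≡ D (mod 10)] column 3 reads K+J+carry(0)=D with J=4, D=3; with digits 0,1,2,3,4,7 already taken and all letters distinct, the only value for K is 9 ⇒ K=9.
Step 8. [col 4: G + X ≡ E (mod 10)] column 4: given G=2, E=1, carry-in 1, and digits 0,1,2,3,4,7,9 already taken and all letters distinct, G+X≡E (mod 10) forces X=8, so X=8.
Step 9. [col 5: B + O ≡ Q (mod 10)] column 5 reads B+O+carry(1)=Q with B=0, Q=7; with digits 0,1,2,3,4,7,8,9 already taken and all letters distinct, the only value for O is 6. So O=6.
Step 10. [col 6: I + E ≡ O (mod 10)] column 6 reads I+E+carry(0)=O with E=1, O=6; with digits 0,1,2,3,4,6,7,8,9 already taken and all letters distinct, the only value for I is 5. So I=5.

Answer: B=0, D=3, E=1, G=2, I=5, J=4, K=9, O=6, Q=7, X=8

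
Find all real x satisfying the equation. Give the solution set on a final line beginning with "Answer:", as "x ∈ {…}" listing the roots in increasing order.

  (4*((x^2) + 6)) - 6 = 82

Step 1. [(4*((x^2) + 6)) - 6 = 82] add 6: x sits inside (… - 6), so sub: 4*((x^2) + 6) = 88.
Step 2. [4*((x^2) + 6) = 88] leading coefficient 4: divide by 4, so div: (x^2) + 6 = 22.
Step 3. [(x^2) + 6 = 22] +6 is outermost — subtract 6 both sides, so sub: x^2 = 16.
Step 4. [x^2 = 16] √ both sides: 16 ≥ 0 gives two branches. So sqrt: x = 4 or -4.

Answer: x ∈ {-4, 4}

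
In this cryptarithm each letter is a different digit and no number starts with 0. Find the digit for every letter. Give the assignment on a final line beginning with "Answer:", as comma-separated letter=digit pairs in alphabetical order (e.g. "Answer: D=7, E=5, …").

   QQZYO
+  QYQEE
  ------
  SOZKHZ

Step 1. [col 1: O + E ≡ Z (mod 10)] no forcing yet in column 1 (carry-in 0); O=7 is free and consistent — try it, so O=7.
Step 2. [S] S is the leading digit of a 6-digit sum of two 5-digit numbers; the final carry is exactly 1, so S=1.
Step 3. [col 1: O + E ≡ Z (mod 10)] Z=2 is one option consistent with column 1 (O + E ≡ Z (mod 10), carry-in 0) — take it ⇒ Z=2.
Step 4. [col 1: O + E ≡ Z (mod 10)] column 1 reads O+E+carry(0)=Z with O=7, Z=2; with digits 1,2,7 already taken and all letters distinct, the only value for E is 5 ⇒ E=5.
Step 5. [col 2: Y + E ≡ H (mod 10)] no forcing yet in column 2 (carry-in 1); Y=3 is free and consistent — try it. So Y=3.
Step 6. [col 2: Y + E ≡ H (mod 10)] from column 2 (Y=3, E=5, carry-in 1, digits 1,2,3,5,7 already taken and all letters distinct): H must equal 9. So H=9.
Step 7. [col 3: Z + Q ≡ K (mod 10)] column 3 (Z + Q ≡ K (mod 10), carry-in 0) doesn't pin K yet; pick K=0 and continue ⇒ K=0.
Step 8. [col 3: Z + Q ≡ K (mod 10)] column 3 reads Z+Q+carry(0)=K with Z=2, K=0; with digits 0,1,2,3,5,7,9 already taken and all letters distinct, the only value for Q is 8 ⇒ Q=8.

Answer: E=5, H=9, K=0, O=7, Q=8, S=1, Y=3, Z=2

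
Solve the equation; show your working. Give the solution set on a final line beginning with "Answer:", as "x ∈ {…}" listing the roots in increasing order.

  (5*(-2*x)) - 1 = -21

Step 1. [(5*(-2*x)) - 1 = -21] -1 is outermost — add 1 both sides ⇒ sub: 5*(-2*x) = -20.
Step 2. [5*(-2*x) = -20] 5·(inner) — divide through by 5, so div: -2*x = -4.
Step 3. [-2*x = -4] leading coefficient -2: divide by -2 ⇒ div: x = 2.

Answer: x ∈ {2}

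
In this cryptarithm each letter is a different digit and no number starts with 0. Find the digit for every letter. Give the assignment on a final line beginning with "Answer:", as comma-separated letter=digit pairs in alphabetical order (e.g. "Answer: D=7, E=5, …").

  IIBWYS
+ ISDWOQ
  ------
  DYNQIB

Step 1. [col 1: S + Q ≡ B (mod 10)] no forcing yet in column 1 (carry-in 0); Q=6 is free and consistent — try it, so Q=6.
Step 2. [col 1: S + Q ≡ B (mod 10)] B=4 is one option consistent with column 1 (S + Q ≡ B (mod 10), carry-in 0) — take it ⇒ B=4.
Step 3. [col 1: S + Q ≡ B (mod 10)] column 1: given Q=6, B=4, carry-in 0, and digits 4,6 already taken and all letters distinct, S+Q≡B (mod 10) forces S=8. So S=8.
Step 4. [col 2: Y + O ≡ I (mod 10)] no forcing yet in column 2 (carry-in 1); Y=0 is free and consistent — try it. So Y=0.
Step 5. [col 2: Y + O ≡ I (mod 10)] column 2 (Y + O ≡ I (mod 10), carry-in 1) doesn't pin O yet; pick O=1 and continue ⇒ O=1.
Step 6. [col 2: Y + O ≡ I (mod 10)] column 2 reads Y+O+carry(1)=I with Y=0, O=1; with digits 0,1,4,6,8 already taken and all letters distinct, the only value for I is 2 ⇒ I=2.
Step 7. [col 3: W + W ≡ Q (mod 10)] column 3: given Q=6, carry-in 0, and digits 0,1,2,4,6,8 already taken and all letters distinct, W+W≡Q (mod 10) forces W=3, so W=3.
Step 8. [col 4: B + D ≡ N (mod 10)] from column 4 (B=4, carry-in 0, digits 0,1,2,3,4,6,8 already taken and all letters distinct): D must equal 5, so D=5.
Step 9. [col 4: B + D ≡ N (mod 10)] in column 4 we have B+D≡N with carry-in 0; given B=4, D=5 and digits 0,1,2,3,4,5,6,8 already taken and all letters distinct, that pins N to 9 ⇒ N=9.

Answer: B=4, D=5, I=2, N=9, O=1, Q=6, S=8, W=3, Y=0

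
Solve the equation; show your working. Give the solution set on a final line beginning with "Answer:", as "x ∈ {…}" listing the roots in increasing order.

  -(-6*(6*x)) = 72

Step 1. [-(-6*(6*x)) = 72] LHS negated; negate both sides, so neg: -6*(6*x) = -72.
Step 2. [-6*(6*x) = -72] -6·(inner) — divide through by -6 ⇒ div: 6*x = 12.
Step 3. [6*x = 12] leading coefficient 6: divide by 6, so div: x = 2.

Answer: x ∈ {2}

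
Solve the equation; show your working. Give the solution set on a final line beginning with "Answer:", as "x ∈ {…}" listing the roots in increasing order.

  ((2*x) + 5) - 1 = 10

Step 1. [((2*x) + 5) - 1 = 10] the outer -1 inverts by adding 1, so sub: (2*x) + 5 = 11.
Step 2. [(2*x) + 5 = 11] subtract 5: x sits inside (… + 5). So sub: 2*x = 6.
Step 3. [2*x = 6] 2 out front; divide by 2 ⇒ div: x = 3.

Answer: x ∈ {3}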